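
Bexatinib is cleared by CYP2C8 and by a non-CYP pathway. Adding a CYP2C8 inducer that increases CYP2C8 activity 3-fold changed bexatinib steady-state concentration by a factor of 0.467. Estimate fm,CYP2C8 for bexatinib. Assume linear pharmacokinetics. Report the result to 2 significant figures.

CL'/CL = 1 / 0.467 = 2.141
3·fm + (1 − fm) = 2.141
fm = (2.141 − 1) / (3 − 1) = 0.57

0.57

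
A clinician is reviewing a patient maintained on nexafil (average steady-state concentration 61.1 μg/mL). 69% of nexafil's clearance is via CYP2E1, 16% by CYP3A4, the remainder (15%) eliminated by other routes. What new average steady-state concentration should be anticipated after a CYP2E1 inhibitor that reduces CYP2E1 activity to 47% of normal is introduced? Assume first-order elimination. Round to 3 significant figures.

96.3 μg/mL

CYP2E1: 0.69 × 0.47 = 0.3243
CYP3A4: 0.16 (unchanged)
Other: 0.15 (unchanged)
Relative clearance = 0.3243 + 0.16 + 0.15 = 0.6343.
Average steady-state concentration ∝ 1/CL, so new value = 61.1 / 0.6343 = 96.3 μg/mL.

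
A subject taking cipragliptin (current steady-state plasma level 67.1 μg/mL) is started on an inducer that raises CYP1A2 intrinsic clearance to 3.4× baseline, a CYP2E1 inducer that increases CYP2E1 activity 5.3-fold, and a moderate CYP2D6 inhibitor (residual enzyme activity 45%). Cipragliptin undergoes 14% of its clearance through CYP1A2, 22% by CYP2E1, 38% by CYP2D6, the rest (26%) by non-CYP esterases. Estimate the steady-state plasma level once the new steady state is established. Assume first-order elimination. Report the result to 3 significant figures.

32.4 μg/mL

CYP1A2: 0.14 × 3.4 = 0.476
CYP2E1: 0.22 × 5.3 = 1.166
CYP2D6: 0.38 × 0.45 = 0.171
Other: 0.26 (unchanged)
CL_new/CL_old = 0.476 + 1.166 + 0.171 + 0.26 = 2.073.
New steady-state plasma level = 67.1 / 2.073 = 32.4 μg/mL (concentration scales inversely with clearance).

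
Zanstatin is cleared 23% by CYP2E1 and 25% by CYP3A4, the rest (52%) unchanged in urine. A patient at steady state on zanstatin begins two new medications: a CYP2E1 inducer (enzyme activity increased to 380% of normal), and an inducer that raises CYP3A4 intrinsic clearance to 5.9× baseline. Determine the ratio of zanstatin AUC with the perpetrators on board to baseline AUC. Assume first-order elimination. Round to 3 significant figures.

CYP2E1: 0.23 × 3.8 = 0.874
CYP3A4: 0.25 × 5.9 = 1.475
Other: 0.52 (unchanged)
CL_new/CL_old = 0.874 + 1.475 + 0.52 = 2.869.
Because AUC varies inversely with clearance, the combined effect is 1 / 2.869 = 0.349.

0.349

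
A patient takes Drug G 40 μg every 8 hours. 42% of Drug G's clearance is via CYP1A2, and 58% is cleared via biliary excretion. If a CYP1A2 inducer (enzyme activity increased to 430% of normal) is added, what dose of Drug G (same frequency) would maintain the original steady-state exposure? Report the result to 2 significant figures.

CYP1A2: 0.42 × 4.3 = 1.806
Other: 0.58 (unchanged)
Relative clearance = 1.806 + 0.58 = 2.386.
Exposure is unchanged when dose changes in proportion to clearance. New dose = 40 μg × 2.386 = 95 μg.

95 μg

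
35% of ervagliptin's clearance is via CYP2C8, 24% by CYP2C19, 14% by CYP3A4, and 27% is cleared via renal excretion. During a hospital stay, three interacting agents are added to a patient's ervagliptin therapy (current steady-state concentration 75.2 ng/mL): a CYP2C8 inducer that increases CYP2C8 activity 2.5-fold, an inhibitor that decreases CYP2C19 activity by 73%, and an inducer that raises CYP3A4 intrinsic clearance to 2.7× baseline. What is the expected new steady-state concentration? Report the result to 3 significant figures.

The CYP2C8 pathway (35% of clearance) is boosted to 2.5× activity: 0.35 × 2.5 = 0.875.
The CYP2C19 pathway (24% of clearance) falls to 0.27× activity: 0.24 × 0.27 = 0.0648.
The CYP3A4 pathway (14% of clearance) increases to 2.7× activity: 0.14 × 2.7 = 0.378.
Non-CYP routes (27%) are unchanged.
Relative clearance = 0.875 + 0.0648 + 0.378 + 0.27 = 1.5878.
Steady-state concentration ∝ 1/CL: new value = 75.2 / 1.5878 = 47.4 ng/mL.

47.4 ng/mL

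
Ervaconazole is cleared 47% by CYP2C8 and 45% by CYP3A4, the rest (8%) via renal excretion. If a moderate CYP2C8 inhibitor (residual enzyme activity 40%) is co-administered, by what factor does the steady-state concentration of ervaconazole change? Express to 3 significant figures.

CYP2C8: 0.47 × 0.4 = 0.188
CYP3A4: 0.45 (unchanged)
Other: 0.08 (unchanged)
CL_new/CL_old = 0.188 + 0.45 + 0.08 = 0.718.
Since steady-state concentration ∝ 1/CL, the ratio is 1 / 0.718 = 1.39.

1.39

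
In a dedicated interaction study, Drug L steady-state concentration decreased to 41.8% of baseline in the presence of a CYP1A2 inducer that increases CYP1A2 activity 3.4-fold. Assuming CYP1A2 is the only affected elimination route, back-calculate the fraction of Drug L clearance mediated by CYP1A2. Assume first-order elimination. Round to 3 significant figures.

0.580

Let x = fm,CYP1A2. Because steady-state concentration ∝ 1/CL, relative clearance rose to 1/0.418 = 2.392.
Only the CYP1A2 route changed, so 2.392 = x·3.4 + (1 − x), giving x = 0.580.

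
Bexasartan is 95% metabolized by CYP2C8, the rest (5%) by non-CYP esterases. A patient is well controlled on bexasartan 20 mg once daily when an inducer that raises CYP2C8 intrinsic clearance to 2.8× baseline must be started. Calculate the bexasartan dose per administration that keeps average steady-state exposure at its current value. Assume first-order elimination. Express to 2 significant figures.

54 mg

The CYP2C8 pathway (95% of clearance) increases to 2.8× activity: 0.95 × 2.8 = 2.66.
The remaining 5% of clearance is unaffected.
CL_new/CL_old = 2.66 + 0.05 = 2.71.
Css,avg = (dose rate)/CL, so holding Css fixed requires dose ∝ CL: 20 × 2.71 = 54 mg.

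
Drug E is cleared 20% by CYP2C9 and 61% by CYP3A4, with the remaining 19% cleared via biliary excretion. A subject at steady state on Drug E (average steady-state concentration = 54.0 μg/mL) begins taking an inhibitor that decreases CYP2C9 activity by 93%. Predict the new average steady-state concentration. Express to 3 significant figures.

66.3 μg/mL

CYP2C9: 0.2 × 0.07 = 0.014
CYP3A4: 0.61 (unchanged)
Other: 0.19 (unchanged)
New clearance relative to baseline: 0.014 + 0.61 + 0.19 = 0.814.
New average steady-state concentration = baseline ÷ relative clearance = 54.0 / 0.814 = 66.3 μg/mL.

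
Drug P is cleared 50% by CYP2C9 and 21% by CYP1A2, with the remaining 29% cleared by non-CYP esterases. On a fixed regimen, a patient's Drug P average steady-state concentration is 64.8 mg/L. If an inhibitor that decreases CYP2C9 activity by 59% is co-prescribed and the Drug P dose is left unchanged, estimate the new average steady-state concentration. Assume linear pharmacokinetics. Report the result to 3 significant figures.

91.9 mg/L

CYP2C9: 0.5 × 0.41 = 0.205
CYP1A2: 0.21 (unchanged)
Other: 0.29 (unchanged)
CL_new/CL_old = 0.205 + 0.21 + 0.29 = 0.705.
With dosing unchanged, average steady-state concentration scales as 1/CL: 64.8 / 0.705 = 91.9 mg/L.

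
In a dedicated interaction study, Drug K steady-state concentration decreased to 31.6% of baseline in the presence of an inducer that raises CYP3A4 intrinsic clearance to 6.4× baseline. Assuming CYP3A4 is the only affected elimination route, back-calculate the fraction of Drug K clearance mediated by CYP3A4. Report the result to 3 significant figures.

Let x = fm,CYP3A4. Because steady-state concentration ∝ 1/CL, relative clearance rose to 1/0.316 = 3.165.
Setting x·6.4 + (1 − x) = 3.165 and solving: x = (3.165 − 1)/(6.4 − 1) = 0.401.

0.401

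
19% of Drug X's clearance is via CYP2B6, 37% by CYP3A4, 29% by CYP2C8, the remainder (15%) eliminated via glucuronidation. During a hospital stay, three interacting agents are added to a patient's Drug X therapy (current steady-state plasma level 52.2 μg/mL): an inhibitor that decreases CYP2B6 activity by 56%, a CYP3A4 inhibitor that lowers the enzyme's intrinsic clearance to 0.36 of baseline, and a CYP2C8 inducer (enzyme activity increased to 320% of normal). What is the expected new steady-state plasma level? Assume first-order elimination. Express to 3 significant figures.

40.3 μg/mL

The CYP2B6 pathway (19% of clearance) falls to 0.44× activity: 0.19 × 0.44 = 0.0836.
The CYP3A4 pathway (37% of clearance) falls to 0.36× activity: 0.37 × 0.36 = 0.1332.
The CYP2C8 pathway (29% of clearance) increases to 3.2× activity: 0.29 × 3.2 = 0.928.
The remaining 15% of clearance is unaffected.
CL_new/CL_old = 0.0836 + 0.1332 + 0.928 + 0.15 = 1.2948.
New steady-state plasma level = 52.2 / 1.2948 = 40.3 μg/mL (concentration scales inversely with clearance).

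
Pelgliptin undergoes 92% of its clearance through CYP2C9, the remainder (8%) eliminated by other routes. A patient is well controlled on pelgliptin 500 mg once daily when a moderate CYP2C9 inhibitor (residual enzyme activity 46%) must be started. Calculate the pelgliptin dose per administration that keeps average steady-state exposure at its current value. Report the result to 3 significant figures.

252 mg

The CYP2C9 pathway (92% of clearance) is reduced to 0.46× activity: 0.92 × 0.46 = 0.4232.
Non-CYP routes (8%) are unchanged.
New clearance relative to baseline: 0.4232 + 0.08 = 0.5032.
To maintain the same steady-state level, dose must scale with clearance: new dose = 500 × 0.5032 = 252 mg.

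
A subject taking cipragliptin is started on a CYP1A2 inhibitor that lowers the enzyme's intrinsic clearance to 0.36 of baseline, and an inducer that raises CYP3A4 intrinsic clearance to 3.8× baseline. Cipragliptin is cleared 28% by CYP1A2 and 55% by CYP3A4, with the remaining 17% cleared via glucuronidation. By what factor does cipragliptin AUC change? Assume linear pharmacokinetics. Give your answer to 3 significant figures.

The CYP1A2 pathway (28% of clearance) falls to 0.36× activity: 0.28 × 0.36 = 0.1008.
The CYP3A4 pathway (55% of clearance) rises to 3.8× activity: 0.55 × 3.8 = 2.09.
The remaining 17% of clearance is unaffected.
CL_new/CL_old = 0.1008 + 2.09 + 0.17 = 2.3608.
Net AUC ratio = 1 / 2.3608 = 0.424.

0.424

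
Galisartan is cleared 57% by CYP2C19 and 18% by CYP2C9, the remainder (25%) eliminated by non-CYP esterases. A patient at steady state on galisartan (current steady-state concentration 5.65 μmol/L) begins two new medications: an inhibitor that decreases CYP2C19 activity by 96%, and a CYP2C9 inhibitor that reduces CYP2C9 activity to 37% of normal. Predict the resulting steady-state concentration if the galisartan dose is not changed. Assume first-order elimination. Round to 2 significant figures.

CYP2C19: 0.57 × 0.04 = 0.0228
CYP2C9: 0.18 × 0.37 = 0.0666
Other: 0.25 (unchanged)
Relative clearance = 0.0228 + 0.0666 + 0.25 = 0.3394.
Steady-state concentration ∝ 1/CL: new value = 5.65 / 0.3394 = 17 μmol/L.

17 μmol/L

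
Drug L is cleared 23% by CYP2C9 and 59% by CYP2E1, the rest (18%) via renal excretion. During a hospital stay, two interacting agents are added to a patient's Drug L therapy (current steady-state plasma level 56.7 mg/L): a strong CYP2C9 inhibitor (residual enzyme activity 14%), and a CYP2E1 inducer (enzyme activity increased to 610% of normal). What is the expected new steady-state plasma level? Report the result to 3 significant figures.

14.9 mg/L

CYP2C9: 0.23 × 0.14 = 0.0322
CYP2E1: 0.59 × 6.1 = 3.599
Other: 0.18 (unchanged)
Relative clearance = 0.0322 + 3.599 + 0.18 = 3.8112.
Steady-state plasma level ∝ 1/CL: new value = 56.7 / 3.8112 = 14.9 mg/L.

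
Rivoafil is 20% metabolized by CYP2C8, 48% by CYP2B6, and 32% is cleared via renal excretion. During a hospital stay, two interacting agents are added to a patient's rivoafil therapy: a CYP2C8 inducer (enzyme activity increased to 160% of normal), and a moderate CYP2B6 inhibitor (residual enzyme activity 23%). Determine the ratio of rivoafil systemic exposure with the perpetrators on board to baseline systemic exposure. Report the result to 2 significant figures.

1.3

The CYP2C8 pathway (20% of clearance) is boosted to 1.6× activity: 0.2 × 1.6 = 0.32.
The CYP2B6 pathway (48% of clearance) drops to 0.23× activity: 0.48 × 0.23 = 0.1104.
The remaining 32% of clearance is unaffected.
Relative clearance = 0.32 + 0.1104 + 0.32 = 0.7504.
Because systemic exposure varies inversely with clearance, the combined effect is 1 / 0.7504 = 1.3.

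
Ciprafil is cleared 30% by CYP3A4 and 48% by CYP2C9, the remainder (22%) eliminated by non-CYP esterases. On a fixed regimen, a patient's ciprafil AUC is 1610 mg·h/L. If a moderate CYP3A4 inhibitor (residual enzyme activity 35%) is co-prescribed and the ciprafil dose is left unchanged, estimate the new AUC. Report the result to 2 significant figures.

2.0 × 10³ mg·h/L

The CYP3A4 pathway (30% of clearance) falls to 0.35× activity: 0.3 × 0.35 = 0.105.
CYP2C9 (48%) and the residual 22% are unaffected.
CL_new/CL_old = 0.105 + 0.48 + 0.22 = 0.805.
With dosing unchanged, AUC scales as 1/CL: 1610 / 0.805 = 2.0 × 10³ mg·h/L.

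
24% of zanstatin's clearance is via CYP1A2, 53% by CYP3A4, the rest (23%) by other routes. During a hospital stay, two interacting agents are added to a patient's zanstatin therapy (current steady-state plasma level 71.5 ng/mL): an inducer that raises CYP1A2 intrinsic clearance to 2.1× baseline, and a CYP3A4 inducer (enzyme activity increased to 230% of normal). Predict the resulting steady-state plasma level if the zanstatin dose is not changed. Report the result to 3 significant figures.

36.6 ng/mL

The CYP1A2 pathway (24% of clearance) is boosted to 2.1× activity: 0.24 × 2.1 = 0.504.
The CYP3A4 pathway (53% of clearance) rises to 2.3× activity: 0.53 × 2.3 = 1.219.
Non-CYP routes (23%) are unchanged.
CL_new/CL_old = 0.504 + 1.219 + 0.23 = 1.953.
Dividing the baseline by the relative clearance: 71.5 / 1.953 = 36.6 ng/mL.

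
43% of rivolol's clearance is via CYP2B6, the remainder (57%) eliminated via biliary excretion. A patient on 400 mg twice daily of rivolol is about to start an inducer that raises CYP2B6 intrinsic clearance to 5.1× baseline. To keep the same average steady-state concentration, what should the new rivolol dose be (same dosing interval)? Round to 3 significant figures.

1.11 × 10³ mg

The CYP2B6 pathway (43% of clearance) increases to 5.1× activity: 0.43 × 5.1 = 2.193.
Non-CYP routes (57%) are unchanged.
New clearance relative to baseline: 2.193 + 0.57 = 2.763.
To maintain the same steady-state level, dose must scale with clearance: new dose = 400 × 2.763 = 1.11 × 10³ mg.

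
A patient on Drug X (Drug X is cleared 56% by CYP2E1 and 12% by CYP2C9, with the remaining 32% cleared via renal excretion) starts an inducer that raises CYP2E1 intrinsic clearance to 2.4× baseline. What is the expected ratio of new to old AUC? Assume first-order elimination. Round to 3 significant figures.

0.561

CYP2E1: 0.56 × 2.4 = 1.344
CYP2C9: 0.12 (unchanged)
Other: 0.32 (unchanged)
CL_new/CL_old = 1.344 + 0.12 + 0.32 = 1.784.
AUC ratio = CL_old/CL_new = 1 / 1.784 = 0.561.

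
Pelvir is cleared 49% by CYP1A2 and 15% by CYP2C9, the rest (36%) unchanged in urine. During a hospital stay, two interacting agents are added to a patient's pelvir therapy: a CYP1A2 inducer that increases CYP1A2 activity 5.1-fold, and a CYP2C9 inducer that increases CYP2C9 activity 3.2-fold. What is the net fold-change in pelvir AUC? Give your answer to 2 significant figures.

CYP1A2: 0.49 × 5.1 = 2.499
CYP2C9: 0.15 × 3.2 = 0.48
Other: 0.36 (unchanged)
New clearance relative to baseline: 2.499 + 0.48 + 0.36 = 3.339.
Net AUC ratio = 1 / 3.339 = 0.30.

0.30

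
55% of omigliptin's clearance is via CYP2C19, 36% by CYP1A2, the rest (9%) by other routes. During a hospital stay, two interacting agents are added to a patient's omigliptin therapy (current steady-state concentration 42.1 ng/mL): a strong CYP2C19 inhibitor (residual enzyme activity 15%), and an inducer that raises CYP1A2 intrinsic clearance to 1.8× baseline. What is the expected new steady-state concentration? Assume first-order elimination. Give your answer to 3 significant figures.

51.3 ng/mL

CYP2C19: 0.55 × 0.15 = 0.0825
CYP1A2: 0.36 × 1.8 = 0.648
Other: 0.09 (unchanged)
New clearance relative to baseline: 0.0825 + 0.648 + 0.09 = 0.8205.
Steady-state concentration ∝ 1/CL: new value = 42.1 / 0.8205 = 51.3 ng/mL.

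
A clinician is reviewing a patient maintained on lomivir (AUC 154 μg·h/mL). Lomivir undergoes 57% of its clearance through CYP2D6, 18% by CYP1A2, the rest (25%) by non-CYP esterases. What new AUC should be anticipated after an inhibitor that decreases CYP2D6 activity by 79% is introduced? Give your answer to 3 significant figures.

CYP2D6: 0.57 × 0.21 = 0.1197
CYP1A2: 0.18 (unchanged)
Other: 0.25 (unchanged)
Relative clearance = 0.1197 + 0.18 + 0.25 = 0.5497.
New AUC = baseline ÷ relative clearance = 154 / 0.5497 = 280 μg·h/mL.

280 μg·h/mL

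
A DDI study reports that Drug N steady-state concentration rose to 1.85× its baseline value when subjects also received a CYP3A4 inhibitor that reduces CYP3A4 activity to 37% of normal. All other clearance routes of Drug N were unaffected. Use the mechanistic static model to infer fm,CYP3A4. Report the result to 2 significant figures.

0.73

CL'/CL = 1 / 1.85 = 0.5405
0.37·fm + (1 − fm) = 0.5405
fm = (0.5405 − 1) / (0.37 − 1) = 0.73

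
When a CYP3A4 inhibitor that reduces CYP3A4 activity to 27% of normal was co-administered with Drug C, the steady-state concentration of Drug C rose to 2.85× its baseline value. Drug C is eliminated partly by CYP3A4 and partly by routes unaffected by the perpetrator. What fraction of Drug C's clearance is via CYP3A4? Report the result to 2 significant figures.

0.89

Call the CYP3A4 fraction fm. After the interaction, CL_new/CL_old = fm × 0.27 + (1 − fm).
Steady-state concentration ratio = 1 / (new CL fraction), so new CL fraction = 1 / 2.85 = 0.3509.
fm × 0.27 + 1 − fm = 0.3509  ⇒  fm × (0.27 − 1) = −0.6491  ⇒  fm = 0.89.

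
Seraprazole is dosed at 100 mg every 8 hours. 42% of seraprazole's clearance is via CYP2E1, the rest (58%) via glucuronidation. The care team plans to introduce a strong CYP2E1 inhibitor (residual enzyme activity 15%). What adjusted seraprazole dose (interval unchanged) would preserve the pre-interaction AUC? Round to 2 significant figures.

CYP2E1: 0.42 × 0.15 = 0.063
Other: 0.58 (unchanged)
New clearance relative to baseline: 0.063 + 0.58 = 0.643.
Exposure is unchanged when dose changes in proportion to clearance. New dose = 100 mg × 0.643 = 64 mg.

64 mg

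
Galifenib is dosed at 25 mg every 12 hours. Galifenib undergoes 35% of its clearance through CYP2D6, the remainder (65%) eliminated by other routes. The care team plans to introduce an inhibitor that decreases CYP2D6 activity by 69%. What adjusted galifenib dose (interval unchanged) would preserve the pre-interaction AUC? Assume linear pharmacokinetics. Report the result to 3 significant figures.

19.0 mg

CYP2D6: 0.35 × 0.31 = 0.1085
Other: 0.65 (unchanged)
New clearance relative to baseline: 0.1085 + 0.65 = 0.7585.
Exposure is unchanged when dose changes in proportion to clearance. New dose = 25 mg × 0.7585 = 19.0 mg.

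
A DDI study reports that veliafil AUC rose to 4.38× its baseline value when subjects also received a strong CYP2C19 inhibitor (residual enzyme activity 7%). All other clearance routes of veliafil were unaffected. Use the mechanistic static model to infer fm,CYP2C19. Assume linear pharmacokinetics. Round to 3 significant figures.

Let fm be the CYP2C19 fraction. New clearance relative to baseline = fm × 0.07 + (1 − fm).
AUC ratio = 1 / (new CL fraction), so new CL fraction = 1 / 4.38 = 0.2283.
fm × 0.07 + 1 − fm = 0.2283  ⇒  fm × (0.07 − 1) = −0.7717  ⇒  fm = 0.830.

0.830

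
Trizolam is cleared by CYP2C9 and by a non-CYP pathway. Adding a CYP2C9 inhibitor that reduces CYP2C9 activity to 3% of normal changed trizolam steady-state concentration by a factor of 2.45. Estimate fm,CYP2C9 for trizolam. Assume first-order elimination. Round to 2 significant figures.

Let x = fm,CYP2C9. Because steady-state concentration ∝ 1/CL, relative clearance fell to 1/2.45 = 0.4082.
Only the CYP2C9 route changed, so 0.4082 = x·0.03 + (1 − x), giving x = 0.61.

0.61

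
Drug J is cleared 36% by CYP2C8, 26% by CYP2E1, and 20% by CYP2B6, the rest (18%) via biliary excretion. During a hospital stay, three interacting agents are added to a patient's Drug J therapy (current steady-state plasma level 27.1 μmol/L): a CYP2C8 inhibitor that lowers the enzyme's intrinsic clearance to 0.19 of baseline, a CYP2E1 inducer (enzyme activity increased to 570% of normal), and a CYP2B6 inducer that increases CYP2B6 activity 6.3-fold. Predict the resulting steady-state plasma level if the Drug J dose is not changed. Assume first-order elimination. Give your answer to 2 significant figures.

9.1 μmol/L

The CYP2C8 pathway (36% of clearance) is reduced to 0.19× activity: 0.36 × 0.19 = 0.0684.
The CYP2E1 pathway (26% of clearance) rises to 5.7× activity: 0.26 × 5.7 = 1.482.
The CYP2B6 pathway (20% of clearance) rises to 6.3× activity: 0.2 × 6.3 = 1.26.
Non-CYP routes (18%) are unchanged.
CL_new/CL_old = 0.0684 + 1.482 + 1.26 + 0.18 = 2.9904.
Dividing the baseline by the relative clearance: 27.1 / 2.9904 = 9.1 μmol/L.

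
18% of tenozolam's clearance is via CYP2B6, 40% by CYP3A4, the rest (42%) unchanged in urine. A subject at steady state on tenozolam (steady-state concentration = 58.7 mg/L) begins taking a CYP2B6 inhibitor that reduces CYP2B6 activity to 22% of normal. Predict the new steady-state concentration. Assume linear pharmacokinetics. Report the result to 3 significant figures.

The CYP2B6 pathway (18% of clearance) falls to 0.22× activity: 0.18 × 0.22 = 0.0396.
CYP3A4 (40%) and the residual 42% are unaffected.
Relative clearance = 0.0396 + 0.4 + 0.42 = 0.8596.
Steady-state concentration ∝ 1/CL, so new value = 58.7 / 0.8596 = 68.3 mg/L.

68.3 mg/L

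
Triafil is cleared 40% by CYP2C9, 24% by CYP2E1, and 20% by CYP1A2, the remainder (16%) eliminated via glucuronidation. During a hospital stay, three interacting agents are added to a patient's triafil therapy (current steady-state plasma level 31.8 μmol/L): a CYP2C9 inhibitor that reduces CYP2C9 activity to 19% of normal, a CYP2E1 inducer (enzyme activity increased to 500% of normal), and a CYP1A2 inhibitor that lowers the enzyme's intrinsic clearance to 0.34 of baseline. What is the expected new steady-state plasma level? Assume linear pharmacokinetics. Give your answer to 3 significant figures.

The CYP2C9 pathway (40% of clearance) falls to 0.19× activity: 0.4 × 0.19 = 0.076.
The CYP2E1 pathway (24% of clearance) is boosted to 5× activity: 0.24 × 5 = 1.2.
The CYP1A2 pathway (20% of clearance) is reduced to 0.34× activity: 0.2 × 0.34 = 0.068.
Non-CYP routes (16%) are unchanged.
Relative clearance = 0.076 + 1.2 + 0.068 + 0.16 = 1.504.
Steady-state plasma level ∝ 1/CL: new value = 31.8 / 1.504 = 21.1 μmol/L.

21.1 μmol/L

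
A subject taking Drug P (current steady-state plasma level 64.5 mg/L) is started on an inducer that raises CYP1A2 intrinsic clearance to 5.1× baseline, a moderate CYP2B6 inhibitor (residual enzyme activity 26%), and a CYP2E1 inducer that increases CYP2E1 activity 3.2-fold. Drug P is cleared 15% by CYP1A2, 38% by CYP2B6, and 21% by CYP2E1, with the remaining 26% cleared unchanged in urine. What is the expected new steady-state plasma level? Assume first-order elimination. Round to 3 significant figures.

CYP1A2: 0.15 × 5.1 = 0.765
CYP2B6: 0.38 × 0.26 = 0.0988
CYP2E1: 0.21 × 3.2 = 0.672
Other: 0.26 (unchanged)
CL_new/CL_old = 0.765 + 0.0988 + 0.672 + 0.26 = 1.7958.
New steady-state plasma level = 64.5 / 1.7958 = 35.9 mg/L (concentration scales inversely with clearance).

35.9 mg/L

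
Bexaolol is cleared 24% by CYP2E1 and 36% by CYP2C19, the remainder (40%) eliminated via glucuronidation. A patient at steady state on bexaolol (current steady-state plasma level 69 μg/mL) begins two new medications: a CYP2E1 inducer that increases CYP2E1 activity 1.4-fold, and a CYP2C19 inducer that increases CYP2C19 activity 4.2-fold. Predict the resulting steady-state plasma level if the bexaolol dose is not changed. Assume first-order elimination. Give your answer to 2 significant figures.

31 μg/mL

The CYP2E1 pathway (24% of clearance) rises to 1.4× activity: 0.24 × 1.4 = 0.336.
The CYP2C19 pathway (36% of clearance) rises to 4.2× activity: 0.36 × 4.2 = 1.512.
The remaining 40% of clearance is unaffected.
Relative clearance = 0.336 + 1.512 + 0.4 = 2.248.
Dividing the baseline by the relative clearance: 69 / 2.248 = 31 μg/mL.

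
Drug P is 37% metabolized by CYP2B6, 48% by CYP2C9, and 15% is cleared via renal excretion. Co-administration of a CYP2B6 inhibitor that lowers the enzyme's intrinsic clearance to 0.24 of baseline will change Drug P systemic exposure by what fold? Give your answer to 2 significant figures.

The CYP2B6 pathway (37% of clearance) is reduced to 0.24× activity: 0.37 × 0.24 = 0.0888.
CYP2C9 (48%) and the residual 15% are unaffected.
CL_new/CL_old = 0.0888 + 0.48 + 0.15 = 0.7188.
Systemic exposure is inversely proportional to clearance, so the fold-change is 1 / 0.7188 = 1.4.

1.4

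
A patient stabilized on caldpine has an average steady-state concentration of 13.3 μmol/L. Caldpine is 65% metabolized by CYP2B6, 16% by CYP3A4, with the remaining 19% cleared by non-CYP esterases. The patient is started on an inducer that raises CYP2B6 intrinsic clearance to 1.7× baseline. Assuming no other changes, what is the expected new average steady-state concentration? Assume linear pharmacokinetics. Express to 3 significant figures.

9.14 μmol/L

CYP2B6: 0.65 × 1.7 = 1.105
CYP3A4: 0.16 (unchanged)
Other: 0.19 (unchanged)
New clearance relative to baseline: 1.105 + 0.16 + 0.19 = 1.455.
New average steady-state concentration = baseline ÷ relative clearance = 13.3 / 1.455 = 9.14 μmol/L.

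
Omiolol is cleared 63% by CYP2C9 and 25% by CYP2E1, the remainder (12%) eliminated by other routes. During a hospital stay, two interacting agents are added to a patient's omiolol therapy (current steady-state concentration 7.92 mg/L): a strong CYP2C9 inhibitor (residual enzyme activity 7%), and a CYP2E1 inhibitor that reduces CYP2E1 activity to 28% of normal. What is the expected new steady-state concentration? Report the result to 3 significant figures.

The CYP2C9 pathway (63% of clearance) falls to 0.07× activity: 0.63 × 0.07 = 0.0441.
The CYP2E1 pathway (25% of clearance) is reduced to 0.28× activity: 0.25 × 0.28 = 0.07.
The remaining 12% of clearance is unaffected.
CL_new/CL_old = 0.0441 + 0.07 + 0.12 = 0.2341.
New steady-state concentration = 7.92 / 0.2341 = 33.8 mg/L (concentration scales inversely with clearance).

33.8 mg/L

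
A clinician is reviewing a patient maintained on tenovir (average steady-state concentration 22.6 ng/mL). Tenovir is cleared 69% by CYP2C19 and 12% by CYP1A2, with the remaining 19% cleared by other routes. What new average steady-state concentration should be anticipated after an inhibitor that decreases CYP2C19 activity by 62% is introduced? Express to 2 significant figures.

The CYP2C19 pathway (69% of clearance) falls to 0.38× activity: 0.69 × 0.38 = 0.2622.
CYP1A2 (12%) and the residual 19% are unaffected.
New clearance relative to baseline: 0.2622 + 0.12 + 0.19 = 0.5722.
With dosing unchanged, average steady-state concentration scales as 1/CL: 22.6 / 0.5722 = 39 ng/mL.

39 ng/mL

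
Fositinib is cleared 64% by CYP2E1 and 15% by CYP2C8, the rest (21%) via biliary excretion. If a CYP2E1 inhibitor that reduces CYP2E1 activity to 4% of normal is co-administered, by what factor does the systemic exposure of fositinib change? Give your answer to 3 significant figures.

The CYP2E1 pathway (64% of clearance) drops to 0.04× activity: 0.64 × 0.04 = 0.0256.
CYP2C8 (15%) and the residual 21% are unaffected.
New clearance relative to baseline: 0.0256 + 0.15 + 0.21 = 0.3856.
Systemic exposure is inversely proportional to clearance, so the fold-change is 1 / 0.3856 = 2.59.

2.59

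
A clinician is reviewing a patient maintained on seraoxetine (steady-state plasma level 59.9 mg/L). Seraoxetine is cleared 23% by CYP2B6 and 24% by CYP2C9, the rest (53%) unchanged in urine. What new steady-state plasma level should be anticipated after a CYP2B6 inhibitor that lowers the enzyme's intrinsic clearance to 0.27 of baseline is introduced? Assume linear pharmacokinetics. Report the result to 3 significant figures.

72.0 mg/L

The CYP2B6 pathway (23% of clearance) falls to 0.27× activity: 0.23 × 0.27 = 0.0621.
CYP2C9 (24%) and the residual 53% are unaffected.
New clearance relative to baseline: 0.0621 + 0.24 + 0.53 = 0.8321.
With dosing unchanged, steady-state plasma level scales as 1/CL: 59.9 / 0.8321 = 72.0 mg/L.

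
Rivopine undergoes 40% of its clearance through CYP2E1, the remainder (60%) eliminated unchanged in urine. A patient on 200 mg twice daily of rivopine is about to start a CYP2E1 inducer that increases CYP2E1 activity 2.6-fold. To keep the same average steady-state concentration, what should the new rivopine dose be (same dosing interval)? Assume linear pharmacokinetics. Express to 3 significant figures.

328 mg

The CYP2E1 pathway (40% of clearance) increases to 2.6× activity: 0.4 × 2.6 = 1.04.
Non-CYP routes (60%) are unchanged.
Relative clearance = 1.04 + 0.6 = 1.64.
Exposure is unchanged when dose changes in proportion to clearance. New dose = 200 mg × 1.64 = 328 mg.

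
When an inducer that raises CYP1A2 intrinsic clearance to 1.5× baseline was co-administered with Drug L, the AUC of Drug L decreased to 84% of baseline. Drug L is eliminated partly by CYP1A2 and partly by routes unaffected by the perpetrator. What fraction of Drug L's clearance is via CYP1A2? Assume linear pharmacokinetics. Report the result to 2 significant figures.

0.38

Write x for the fraction cleared via CYP1A2. The observed AUC change means clearance rose to 1/0.840 = 1.19 of baseline.
Only the CYP1A2 route changed, so 1.19 = x·1.5 + (1 − x), giving x = 0.38.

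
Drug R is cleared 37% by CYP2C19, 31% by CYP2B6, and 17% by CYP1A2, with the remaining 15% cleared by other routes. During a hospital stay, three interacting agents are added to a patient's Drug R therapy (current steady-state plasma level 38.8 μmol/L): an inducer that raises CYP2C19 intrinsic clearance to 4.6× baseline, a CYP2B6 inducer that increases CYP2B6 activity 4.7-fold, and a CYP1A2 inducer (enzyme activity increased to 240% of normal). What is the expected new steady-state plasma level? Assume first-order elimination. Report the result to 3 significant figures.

10.4 μmol/L

CYP2C19: 0.37 × 4.6 = 1.702
CYP2B6: 0.31 × 4.7 = 1.457
CYP1A2: 0.17 × 2.4 = 0.408
Other: 0.15 (unchanged)
New clearance relative to baseline: 1.702 + 1.457 + 0.408 + 0.15 = 3.717.
Dividing the baseline by the relative clearance: 38.8 / 3.717 = 10.4 μmol/L.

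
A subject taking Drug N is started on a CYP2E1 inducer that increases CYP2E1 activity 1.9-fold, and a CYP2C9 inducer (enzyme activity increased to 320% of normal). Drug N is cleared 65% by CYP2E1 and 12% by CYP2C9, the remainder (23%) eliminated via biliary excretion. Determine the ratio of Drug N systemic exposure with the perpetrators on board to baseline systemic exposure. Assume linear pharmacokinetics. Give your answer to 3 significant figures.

0.541

CYP2E1: 0.65 × 1.9 = 1.235
CYP2C9: 0.12 × 3.2 = 0.384
Other: 0.23 (unchanged)
Relative clearance = 1.235 + 0.384 + 0.23 = 1.849.
Because systemic exposure varies inversely with clearance, the combined effect is 1 / 1.849 = 0.541.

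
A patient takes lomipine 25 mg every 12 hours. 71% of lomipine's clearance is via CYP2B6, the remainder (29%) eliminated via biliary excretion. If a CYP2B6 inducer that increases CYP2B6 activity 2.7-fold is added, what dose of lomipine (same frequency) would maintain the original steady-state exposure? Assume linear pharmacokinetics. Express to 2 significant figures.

The CYP2B6 pathway (71% of clearance) increases to 2.7× activity: 0.71 × 2.7 = 1.917.
The remaining 29% of clearance is unaffected.
Relative clearance = 1.917 + 0.29 = 2.207.
Css,avg = (dose rate)/CL, so holding Css fixed requires dose ∝ CL: 25 × 2.207 = 55 mg.

55 mg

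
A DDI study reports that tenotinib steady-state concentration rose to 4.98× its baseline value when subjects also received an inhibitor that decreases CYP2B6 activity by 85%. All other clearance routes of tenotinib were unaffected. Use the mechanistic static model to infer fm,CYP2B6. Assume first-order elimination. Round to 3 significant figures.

0.940

Let x = fm,CYP2B6. Because steady-state concentration ∝ 1/CL, relative clearance fell to 1/4.98 = 0.2008.
Only the CYP2B6 route changed, so 0.2008 = x·0.15 + (1 − x), giving x = 0.940.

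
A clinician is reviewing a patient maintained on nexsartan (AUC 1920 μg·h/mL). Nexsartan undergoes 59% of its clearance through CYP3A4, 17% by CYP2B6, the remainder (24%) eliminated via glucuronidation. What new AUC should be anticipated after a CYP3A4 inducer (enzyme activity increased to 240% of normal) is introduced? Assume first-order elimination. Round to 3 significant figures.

1.05 × 10³ μg·h/mL

CYP3A4: 0.59 × 2.4 = 1.416
CYP2B6: 0.17 (unchanged)
Other: 0.24 (unchanged)
New clearance relative to baseline: 1.416 + 0.17 + 0.24 = 1.826.
AUC ∝ 1/CL, so new value = 1920 / 1.826 = 1.05 × 10³ μg·h/mL.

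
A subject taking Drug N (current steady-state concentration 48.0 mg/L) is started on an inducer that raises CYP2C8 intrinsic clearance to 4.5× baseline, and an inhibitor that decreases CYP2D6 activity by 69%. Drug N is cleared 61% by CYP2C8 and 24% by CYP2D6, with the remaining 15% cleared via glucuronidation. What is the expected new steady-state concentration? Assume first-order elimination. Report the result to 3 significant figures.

The CYP2C8 pathway (61% of clearance) is boosted to 4.5× activity: 0.61 × 4.5 = 2.745.
The CYP2D6 pathway (24% of clearance) is reduced to 0.31× activity: 0.24 × 0.31 = 0.0744.
Non-CYP routes (15%) are unchanged.
Relative clearance = 2.745 + 0.0744 + 0.15 = 2.9694.
Steady-state concentration ∝ 1/CL: new value = 48.0 / 2.9694 = 16.2 mg/L.

16.2 mg/L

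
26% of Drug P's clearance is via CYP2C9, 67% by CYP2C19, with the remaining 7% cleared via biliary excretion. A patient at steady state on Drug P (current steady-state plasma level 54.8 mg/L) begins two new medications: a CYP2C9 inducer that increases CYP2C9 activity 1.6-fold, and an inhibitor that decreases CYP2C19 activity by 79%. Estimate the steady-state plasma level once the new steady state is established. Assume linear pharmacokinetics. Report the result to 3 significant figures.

CYP2C9: 0.26 × 1.6 = 0.416
CYP2C19: 0.67 × 0.21 = 0.1407
Other: 0.07 (unchanged)
New clearance relative to baseline: 0.416 + 0.1407 + 0.07 = 0.6267.
Steady-state plasma level ∝ 1/CL: new value = 54.8 / 0.6267 = 87.4 mg/L.

87.4 mg/L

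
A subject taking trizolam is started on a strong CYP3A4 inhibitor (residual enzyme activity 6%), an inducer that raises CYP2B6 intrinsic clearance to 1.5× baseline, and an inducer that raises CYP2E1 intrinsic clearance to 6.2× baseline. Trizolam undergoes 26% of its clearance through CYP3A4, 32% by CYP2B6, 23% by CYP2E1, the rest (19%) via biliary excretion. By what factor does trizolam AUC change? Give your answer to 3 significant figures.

The CYP3A4 pathway (26% of clearance) is reduced to 0.06× activity: 0.26 × 0.06 = 0.0156.
The CYP2B6 pathway (32% of clearance) rises to 1.5× activity: 0.32 × 1.5 = 0.48.
The CYP2E1 pathway (23% of clearance) increases to 6.2× activity: 0.23 × 6.2 = 1.426.
The remaining 19% of clearance is unaffected.
Relative clearance = 0.0156 + 0.48 + 1.426 + 0.19 = 2.1116.
Net AUC ratio = 1 / 2.1116 = 0.474.

0.474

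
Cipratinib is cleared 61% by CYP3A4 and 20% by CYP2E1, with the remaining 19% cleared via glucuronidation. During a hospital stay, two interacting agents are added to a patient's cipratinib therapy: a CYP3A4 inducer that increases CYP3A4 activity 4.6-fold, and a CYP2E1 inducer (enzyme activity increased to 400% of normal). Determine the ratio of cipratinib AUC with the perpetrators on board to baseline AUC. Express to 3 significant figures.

0.263

The CYP3A4 pathway (61% of clearance) rises to 4.6× activity: 0.61 × 4.6 = 2.806.
The CYP2E1 pathway (20% of clearance) rises to 4× activity: 0.2 × 4 = 0.8.
The remaining 19% of clearance is unaffected.
CL_new/CL_old = 2.806 + 0.8 + 0.19 = 3.796.
AUC ∝ 1/CL: fold-change = 1 / 3.796 = 0.263.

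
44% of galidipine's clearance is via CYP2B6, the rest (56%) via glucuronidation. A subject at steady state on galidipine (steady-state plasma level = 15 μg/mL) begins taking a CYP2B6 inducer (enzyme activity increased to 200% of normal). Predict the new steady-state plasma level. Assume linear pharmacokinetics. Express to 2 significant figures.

10 μg/mL

CYP2B6: 0.44 × 2 = 0.88
Other: 0.56 (unchanged)
New clearance relative to baseline: 0.88 + 0.56 = 1.44.
With dosing unchanged, steady-state plasma level scales as 1/CL: 15 / 1.44 = 10 μg/mL.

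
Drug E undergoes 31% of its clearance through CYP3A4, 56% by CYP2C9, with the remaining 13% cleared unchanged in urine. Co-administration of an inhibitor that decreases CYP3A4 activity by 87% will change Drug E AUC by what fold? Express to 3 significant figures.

1.37

The CYP3A4 pathway (31% of clearance) falls to 0.13× activity: 0.31 × 0.13 = 0.0403.
CYP2C9 (56%) and the residual 13% are unaffected.
CL_new/CL_old = 0.0403 + 0.56 + 0.13 = 0.7303.
AUC is inversely proportional to clearance, so the fold-change is 1 / 0.7303 = 1.37.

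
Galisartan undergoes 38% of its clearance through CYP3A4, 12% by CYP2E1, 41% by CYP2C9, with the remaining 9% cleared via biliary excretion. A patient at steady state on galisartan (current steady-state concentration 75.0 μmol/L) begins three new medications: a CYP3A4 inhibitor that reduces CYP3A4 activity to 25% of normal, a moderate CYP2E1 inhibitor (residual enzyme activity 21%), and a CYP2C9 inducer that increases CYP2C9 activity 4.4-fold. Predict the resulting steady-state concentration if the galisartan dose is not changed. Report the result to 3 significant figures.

37.2 μmol/L

The CYP3A4 pathway (38% of clearance) falls to 0.25× activity: 0.38 × 0.25 = 0.095.
The CYP2E1 pathway (12% of clearance) is reduced to 0.21× activity: 0.12 × 0.21 = 0.0252.
The CYP2C9 pathway (41% of clearance) rises to 4.4× activity: 0.41 × 4.4 = 1.804.
Non-CYP routes (9%) are unchanged.
New clearance relative to baseline: 0.095 + 0.0252 + 1.804 + 0.09 = 2.0142.
Dividing the baseline by the relative clearance: 75.0 / 2.0142 = 37.2 μmol/L.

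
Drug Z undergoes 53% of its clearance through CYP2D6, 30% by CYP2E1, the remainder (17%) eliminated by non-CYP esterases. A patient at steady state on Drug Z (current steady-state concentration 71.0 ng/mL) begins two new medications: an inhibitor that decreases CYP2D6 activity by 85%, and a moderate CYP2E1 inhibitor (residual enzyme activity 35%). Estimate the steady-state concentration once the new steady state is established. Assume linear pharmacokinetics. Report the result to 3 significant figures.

The CYP2D6 pathway (53% of clearance) falls to 0.15× activity: 0.53 × 0.15 = 0.0795.
The CYP2E1 pathway (30% of clearance) drops to 0.35× activity: 0.3 × 0.35 = 0.105.
The remaining 17% of clearance is unaffected.
New clearance relative to baseline: 0.0795 + 0.105 + 0.17 = 0.3545.
New steady-state concentration = 71.0 / 0.3545 = 200 ng/mL (concentration scales inversely with clearance).

200 ng/mL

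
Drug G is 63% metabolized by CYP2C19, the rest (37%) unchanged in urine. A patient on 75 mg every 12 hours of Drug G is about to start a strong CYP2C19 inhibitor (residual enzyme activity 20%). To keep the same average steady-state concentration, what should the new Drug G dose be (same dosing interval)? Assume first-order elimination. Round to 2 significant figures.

The CYP2C19 pathway (63% of clearance) drops to 0.2× activity: 0.63 × 0.2 = 0.126.
The remaining 37% of clearance is unaffected.
New clearance relative to baseline: 0.126 + 0.37 = 0.496.
Exposure is unchanged when dose changes in proportion to clearance. New dose = 75 mg × 0.496 = 37 mg.

37 mg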